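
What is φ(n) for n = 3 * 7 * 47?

φ(987) = 987 · (1 − 1/3) · (1 − 1/7) · (1 − 1/47)
       = 987 · 552/987 = 552.

552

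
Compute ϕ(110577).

67200

Prime factorization: 110577 = 3 * 29 * 31 * 41.
φ(110577) = 110577 · (1 − 1/3) · (1 − 1/29) · (1 − 1/31) · (1 − 1/41)
       = 110577 · 67200/110577 = 67200.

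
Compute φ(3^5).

φ(3^5) = 3^5 − 3^4 = 243 − 81 = 162.

162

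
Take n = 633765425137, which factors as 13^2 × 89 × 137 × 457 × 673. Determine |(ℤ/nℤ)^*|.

φ(633765425137) = 633765425137 · (1 − 1/13) · (1 − 1/89) · (1 − 1/137) · (1 − 1/457) · (1 − 1/673)
       = 633765425137 · 44008538112/48751186549 = 572110995456.

572110995456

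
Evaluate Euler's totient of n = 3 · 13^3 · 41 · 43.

φ(11619933) = 11619933 · (1 − 1/3) · (1 − 1/13) · (1 − 1/41) · (1 − 1/43)
       = 11619933 · 40320/68757 = 6814080.

6814080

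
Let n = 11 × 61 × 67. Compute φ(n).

φ(11) = 11 − 1 = 10.
φ(61) = 61 − 1 = 60.
φ(67) = 67 − 1 = 66.
φ(44957) = 10 × 60 × 66 = 39600.

39600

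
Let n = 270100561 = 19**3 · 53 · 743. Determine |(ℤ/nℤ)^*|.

φ(19^3) = 19^3 − 19^2 = 6859 − 361 = 6498.
φ(53) = 53 − 1 = 52.
φ(743) = 743 − 1 = 742.
Multiply: 6498 · 52 · 742 = 250718832.

250718832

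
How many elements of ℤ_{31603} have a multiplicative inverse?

24960

Factor 31603: 31603 = 11 · 13^2 · 17.
φ(11) = 11 − 1 = 10.
φ(13^2) = 13^1·(13−1) = 13·12 = 156.
φ(17) = 17 − 1 = 16.
φ(31603) = 10 × 156 × 16 = 24960.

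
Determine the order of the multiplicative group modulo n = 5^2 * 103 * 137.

277440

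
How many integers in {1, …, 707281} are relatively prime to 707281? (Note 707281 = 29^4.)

682892

φ(29^4) = 29^3·(29−1) = 24389·28 = 682892.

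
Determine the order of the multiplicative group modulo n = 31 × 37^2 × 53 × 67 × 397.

54308517120

φ(31) = 31 − 1 = 30.
φ(37^2) = 37^2 − 37^1 = 1369 − 37 = 1332.
φ(53) = 53 − 1 = 52.
φ(67) = 67 − 1 = 66.
φ(397) = 397 − 1 = 396.
φ(59828252933) = 30 × 1332 × 52 × 66 × 396 = 54308517120.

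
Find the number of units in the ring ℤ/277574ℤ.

118800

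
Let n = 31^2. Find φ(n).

930

φ(31^2) = 31^1·(31−1) = 31·30 = 930.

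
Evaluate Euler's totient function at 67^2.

φ(4489) = 4489 · (1 − 1/67)
       = 4489 · 66/67 = 4422.

4422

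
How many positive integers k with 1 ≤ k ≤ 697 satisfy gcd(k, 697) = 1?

640

First factor: 697 = 17 × 41.
φ(17) = 17 − 1 = 16.
φ(41) = 41 − 1 = 40.
Multiply: 16 · 40 = 640.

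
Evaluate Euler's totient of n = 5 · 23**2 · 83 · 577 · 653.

φ(82716616835) = 82716616835 · (1 − 1/5) · (1 − 1/23) · (1 − 1/83) · (1 − 1/577) · (1 − 1/653)
       = 82716616835 · 2709983232/3596374645 = 62329614336.

62329614336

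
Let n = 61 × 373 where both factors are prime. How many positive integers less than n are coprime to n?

22320

φ(pq) = (p−1)(q−1) = 60 · 372 = 22320.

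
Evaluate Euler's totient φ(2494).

2494 = 2 * 29 * 43.
φ(2494) = 2494 · (1 − 1/2) · (1 − 1/29) · (1 − 1/43)
       = 2494 · 1176/2494 = 1176.

1176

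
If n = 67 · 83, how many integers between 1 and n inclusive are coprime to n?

φ(5561) = 5561 · (1 − 1/67) · (1 − 1/83)
       = 5561 · 5412/5561 = 5412.

5412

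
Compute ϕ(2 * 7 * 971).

5820

φ(2) = 2 − 1 = 1.
φ(7) = 7 − 1 = 6.
φ(971) = 971 − 1 = 970.
Multiply: 1 · 6 · 970 = 5820.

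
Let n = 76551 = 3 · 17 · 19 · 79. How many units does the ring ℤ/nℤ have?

44928

φ(3) = 3 − 1 = 2.
φ(17) = 17 − 1 = 16.
φ(19) = 19 − 1 = 18.
φ(79) = 79 − 1 = 78.
φ(76551) = 2 × 16 × 18 × 78 = 44928.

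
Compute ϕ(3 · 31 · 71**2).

298200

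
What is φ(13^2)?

156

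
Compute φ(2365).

Factor 2365: 2365 = 5 * 11 * 43.
φ(5) = 5 − 1 = 4.
φ(11) = 11 − 1 = 10.
φ(43) = 43 − 1 = 42.
φ(2365) = 4 × 10 × 42 = 1680.

1680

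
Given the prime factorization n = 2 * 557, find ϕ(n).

φ(1114) = 1114 · (1 − 1/2) · (1 − 1/557)
       = 1114 · 556/1114 = 556.

556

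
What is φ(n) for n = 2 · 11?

φ(22) = 22 · (1 − 1/2) · (1 − 1/11)
       = 22 · 10/22 = 10.

10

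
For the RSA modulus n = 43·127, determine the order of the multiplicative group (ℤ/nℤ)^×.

5292

For distinct primes, φ(pq) = (p−1)(q−1) = 42 × 126 = 5292.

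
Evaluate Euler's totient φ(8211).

4224

8211 = 3 × 7 × 17 × 23.
φ(8211) = 8211 · (1 − 1/3) · (1 − 1/7) · (1 − 1/17) · (1 − 1/23)
       = 8211 · 4224/8211 = 4224.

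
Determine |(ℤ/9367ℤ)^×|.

8064

Factor 9367: 9367 = 17 · 19 · 29.
φ(17) = 17 − 1 = 16.
φ(19) = 19 − 1 = 18.
φ(29) = 29 − 1 = 28.
φ(9367) = 16 × 18 × 28 = 8064.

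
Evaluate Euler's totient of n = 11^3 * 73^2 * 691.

φ(4901193209) = 4901193209 · (1 − 1/11) · (1 − 1/73) · (1 − 1/691)
       = 4901193209 · 496800/554873 = 4388234400.

4388234400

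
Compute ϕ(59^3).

φ(205379) = 205379 · (1 − 1/59)
       = 205379 · 58/59 = 201898.

201898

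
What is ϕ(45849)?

26880

First factor: 45849 = 3 · 17 · 29 · 31.
φ(45849) = 45849 · (1 − 1/3) · (1 − 1/17) · (1 − 1/29) · (1 − 1/31)
       = 45849 · 26880/45849 = 26880.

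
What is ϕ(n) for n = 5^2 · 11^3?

φ(5^2) = 5^2 − 5^1 = 25 − 5 = 20.
φ(11^3) = 11^2·(11−1) = 121·10 = 1210.
Multiply: 20 · 1210 = 24200.

24200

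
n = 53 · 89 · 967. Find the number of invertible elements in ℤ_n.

4420416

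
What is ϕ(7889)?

6468

7889 = 7**3 * 23.
φ(7^3) = 7^2·(7−1) = 49·6 = 294.
φ(23) = 23 − 1 = 22.
φ(7889) = 294 × 22 = 6468.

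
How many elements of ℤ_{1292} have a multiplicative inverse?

Factor 1292: 1292 = 2^2 · 17 · 19.
φ(1292) = 1292 · (1 − 1/2) · (1 − 1/17) · (1 − 1/19)
       = 1292 · 288/646 = 576.

576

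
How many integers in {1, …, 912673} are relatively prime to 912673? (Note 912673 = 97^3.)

903264

φ(97^3) = 97^3 − 97^2 = 912673 − 9409 = 903264.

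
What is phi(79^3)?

φ(79^3) = 79^2·(79−1) = 6241·78 = 486798.

486798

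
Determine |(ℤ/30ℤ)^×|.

8

Factor 30: 30 = 2 · 3 · 5.
φ(30) = 30 · (1 − 1/2) · (1 − 1/3) · (1 − 1/5)
       = 30 · 8/30 = 8.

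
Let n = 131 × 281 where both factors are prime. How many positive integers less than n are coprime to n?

36400

φ(36811) = 36811 · (1 − 1/131) · (1 − 1/281)
       = 36811 · 36400/36811 = 36400.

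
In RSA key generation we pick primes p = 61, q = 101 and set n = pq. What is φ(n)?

φ(6161) = 6161 · (1 − 1/61) · (1 − 1/101)
       = 6161 · 6000/6161 = 6000.

6000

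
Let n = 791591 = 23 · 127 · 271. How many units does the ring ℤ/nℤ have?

748440

φ(23) = 23 − 1 = 22.
φ(127) = 127 − 1 = 126.
φ(271) = 271 − 1 = 270.
Since φ is multiplicative, φ(791591) = 22 · 126 · 270 = 748440.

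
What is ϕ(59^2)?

3422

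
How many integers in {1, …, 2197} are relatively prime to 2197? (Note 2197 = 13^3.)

φ(13^3) = 13^3 − 13^2 = 2197 − 169 = 2028.

2028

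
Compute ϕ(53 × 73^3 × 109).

φ(53) = 53 − 1 = 52.
φ(73^3) = 73^2·(73−1) = 5329·72 = 383688.
φ(109) = 109 − 1 = 108.
Multiply: 52 · 383688 · 108 = 2154791808.

2154791808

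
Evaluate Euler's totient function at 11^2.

110

φ(121) = 121 · (1 − 1/11)
       = 121 · 10/11 = 110.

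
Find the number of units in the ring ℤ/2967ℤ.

1848

2967 = 3 * 23 * 43.
φ(2967) = 2967 · (1 − 1/3) · (1 − 1/23) · (1 − 1/43)
       = 2967 · 1848/2967 = 1848.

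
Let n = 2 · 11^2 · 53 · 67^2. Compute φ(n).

φ(2) = 2 − 1 = 1.
φ(11^2) = 11^1·(11−1) = 11·10 = 110.
φ(53) = 53 − 1 = 52.
φ(67^2) = 67^2 − 67^1 = 4489 − 67 = 4422.
Since φ is multiplicative, φ(57575914) = 1 · 110 · 52 · 4422 = 25293840.

25293840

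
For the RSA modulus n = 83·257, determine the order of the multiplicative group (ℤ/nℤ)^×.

20992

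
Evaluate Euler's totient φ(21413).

First factor: 21413 = 7^2 × 19 × 23.
φ(21413) = 21413 · (1 − 1/7) · (1 − 1/19) · (1 − 1/23)
       = 21413 · 2376/3059 = 16632.

16632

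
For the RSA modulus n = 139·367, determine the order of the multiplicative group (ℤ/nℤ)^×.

50508

φ(pq) = (p−1)(q−1) = 138 · 366 = 50508.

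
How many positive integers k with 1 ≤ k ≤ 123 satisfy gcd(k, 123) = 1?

80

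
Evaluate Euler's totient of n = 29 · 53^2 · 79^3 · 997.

37414967151744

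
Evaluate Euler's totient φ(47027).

43200

Factor 47027: 47027 = 31 · 37 · 41.
φ(47027) = 47027 · (1 − 1/31) · (1 − 1/37) · (1 − 1/41)
       = 47027 · 43200/47027 = 43200.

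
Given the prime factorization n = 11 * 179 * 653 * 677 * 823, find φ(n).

644890696320

φ(716386513447) = 716386513447 · (1 − 1/11) · (1 − 1/179) · (1 − 1/653) · (1 − 1/677) · (1 − 1/823)
       = 716386513447 · 644890696320/716386513447 = 644890696320.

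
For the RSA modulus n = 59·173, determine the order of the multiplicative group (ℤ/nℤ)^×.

9976

For distinct primes, φ(pq) = (p−1)(q−1) = 58 × 172 = 9976.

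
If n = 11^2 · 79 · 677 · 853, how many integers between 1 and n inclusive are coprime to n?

4941668160

φ(5520140879) = 5520140879 · (1 − 1/11) · (1 − 1/79) · (1 − 1/677) · (1 − 1/853)
       = 5520140879 · 449242560/501830989 = 4941668160.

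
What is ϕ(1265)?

880

Factor 1265: 1265 = 5 * 11 * 23.
φ(5) = 5 − 1 = 4.
φ(11) = 11 − 1 = 10.
φ(23) = 23 − 1 = 22.
φ(1265) = 4 × 10 × 22 = 880.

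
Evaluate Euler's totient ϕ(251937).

136080

First factor: 251937 = 3**3 × 7 × 31 × 43.
φ(3^3) = 3^3 − 3^2 = 27 − 9 = 18.
φ(7) = 7 − 1 = 6.
φ(31) = 31 − 1 = 30.
φ(43) = 43 − 1 = 42.
Since φ is multiplicative, φ(251937) = 18 · 6 · 30 · 42 = 136080.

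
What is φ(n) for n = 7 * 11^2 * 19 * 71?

φ(1142603) = 1142603 · (1 − 1/7) · (1 − 1/11) · (1 − 1/19) · (1 − 1/71)
       = 1142603 · 75600/103873 = 831600.

831600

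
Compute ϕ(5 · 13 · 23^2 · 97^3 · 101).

2193847603200

φ(3169608371605) = 3169608371605 · (1 − 1/5) · (1 − 1/13) · (1 − 1/23) · (1 − 1/97) · (1 − 1/101)
       = 3169608371605 · 10137600/14646515 = 2193847603200.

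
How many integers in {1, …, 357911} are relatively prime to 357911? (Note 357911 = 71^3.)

φ(357911) = 357911 · (1 − 1/71)
       = 357911 · 70/71 = 352870.

352870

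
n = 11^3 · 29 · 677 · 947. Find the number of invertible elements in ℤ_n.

21666124480

φ(11^3) = 11^2·(11−1) = 121·10 = 1210.
φ(29) = 29 − 1 = 28.
φ(677) = 677 − 1 = 676.
φ(947) = 947 − 1 = 946.
Since φ is multiplicative, φ(24746552281) = 1210 · 28 · 676 · 946 = 21666124480.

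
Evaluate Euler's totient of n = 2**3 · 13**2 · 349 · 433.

φ(2^3) = 2^2·(2−1) = 4·1 = 4.
φ(13^2) = 13^1·(13−1) = 13·12 = 156.
φ(349) = 349 − 1 = 348.
φ(433) = 433 − 1 = 432.
Since φ is multiplicative, φ(204310184) = 4 · 156 · 348 · 432 = 93809664.

93809664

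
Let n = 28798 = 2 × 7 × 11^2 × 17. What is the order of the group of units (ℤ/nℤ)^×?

10560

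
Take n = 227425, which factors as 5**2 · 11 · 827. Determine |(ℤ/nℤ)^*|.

φ(5^2) = 5^1·(5−1) = 5·4 = 20.
φ(11) = 11 − 1 = 10.
φ(827) = 827 − 1 = 826.
Since φ is multiplicative, φ(227425) = 20 · 10 · 826 = 165200.

165200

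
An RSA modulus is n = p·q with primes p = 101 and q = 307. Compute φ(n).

φ(31007) = 31007 · (1 − 1/101) · (1 − 1/307)
       = 31007 · 30600/31007 = 30600.

30600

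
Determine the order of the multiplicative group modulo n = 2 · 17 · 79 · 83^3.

704992704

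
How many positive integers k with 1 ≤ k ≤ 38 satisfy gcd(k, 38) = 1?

18

Prime factorization: 38 = 2 * 19.
φ(38) = 38 · (1 − 1/2) · (1 − 1/19)
       = 38 · 18/38 = 18.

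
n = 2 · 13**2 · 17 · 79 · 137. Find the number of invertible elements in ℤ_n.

26477568

φ(2) = 2 − 1 = 1.
φ(13^2) = 13^1·(13−1) = 13·12 = 156.
φ(17) = 17 − 1 = 16.
φ(79) = 79 − 1 = 78.
φ(137) = 137 − 1 = 136.
Multiply: 1 · 156 · 16 · 78 · 136 = 26477568.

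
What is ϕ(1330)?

432

1330 = 2 × 5 × 7 × 19.
φ(1330) = 1330 · (1 − 1/2) · (1 − 1/5) · (1 − 1/7) · (1 − 1/19)
       = 1330 · 432/1330 = 432.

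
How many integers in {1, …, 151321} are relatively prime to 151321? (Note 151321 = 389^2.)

φ(151321) = 151321 · (1 − 1/389)
       = 151321 · 388/389 = 150932.

150932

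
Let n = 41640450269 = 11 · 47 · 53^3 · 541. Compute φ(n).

φ(41640450269) = 41640450269 · (1 − 1/11) · (1 − 1/47) · (1 − 1/53) · (1 − 1/541)
       = 41640450269 · 12916800/14823941 = 36283291200.

36283291200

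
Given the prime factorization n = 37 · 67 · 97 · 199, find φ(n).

45163008

φ(47852137) = 47852137 · (1 − 1/37) · (1 − 1/67) · (1 − 1/97) · (1 − 1/199)
       = 47852137 · 45163008/47852137 = 45163008.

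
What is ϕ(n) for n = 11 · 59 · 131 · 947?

71328400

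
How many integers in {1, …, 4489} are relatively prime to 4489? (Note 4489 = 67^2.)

4422

φ(4489) = 4489 · (1 − 1/67)
       = 4489 · 66/67 = 4422.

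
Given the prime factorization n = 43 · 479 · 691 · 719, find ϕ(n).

φ(10233186913) = 10233186913 · (1 − 1/43) · (1 − 1/479) · (1 − 1/691) · (1 − 1/719)
       = 10233186913 · 9946051920/10233186913 = 9946051920.

9946051920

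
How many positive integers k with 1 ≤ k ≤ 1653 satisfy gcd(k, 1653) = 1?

Factor 1653: 1653 = 3 · 19 · 29.
φ(1653) = 1653 · (1 − 1/3) · (1 − 1/19) · (1 − 1/29)
       = 1653 · 1008/1653 = 1008.

1008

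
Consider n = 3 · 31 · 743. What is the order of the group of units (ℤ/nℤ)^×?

φ(3) = 3 − 1 = 2.
φ(31) = 31 − 1 = 30.
φ(743) = 743 − 1 = 742.
Multiply: 2 · 30 · 742 = 44520.

44520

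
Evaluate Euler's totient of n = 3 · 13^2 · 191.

59280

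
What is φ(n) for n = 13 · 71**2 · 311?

18488400

φ(13) = 13 − 1 = 12.
φ(71^2) = 71^1·(71−1) = 71·70 = 4970.
φ(311) = 311 − 1 = 310.
Multiply: 12 · 4970 · 310 = 18488400.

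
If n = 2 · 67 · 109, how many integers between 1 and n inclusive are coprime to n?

φ(14606) = 14606 · (1 − 1/2) · (1 − 1/67) · (1 − 1/109)
       = 14606 · 7128/14606 = 7128.

7128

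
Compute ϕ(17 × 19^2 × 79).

426816

φ(484823) = 484823 · (1 − 1/17) · (1 − 1/19) · (1 − 1/79)
       = 484823 · 22464/25517 = 426816.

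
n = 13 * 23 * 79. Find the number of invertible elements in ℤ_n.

φ(23621) = 23621 · (1 − 1/13) · (1 − 1/23) · (1 − 1/79)
       = 23621 · 20592/23621 = 20592.

20592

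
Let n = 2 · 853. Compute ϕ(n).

φ(2) = 2 − 1 = 1.
φ(853) = 853 − 1 = 852.
Since φ is multiplicative, φ(1706) = 1 · 852 = 852.

852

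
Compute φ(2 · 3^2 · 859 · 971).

φ(15013602) = 15013602 · (1 − 1/2) · (1 − 1/3) · (1 − 1/859) · (1 − 1/971)
       = 15013602 · 1664520/5004534 = 4993560.

4993560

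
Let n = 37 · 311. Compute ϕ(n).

φ(11507) = 11507 · (1 − 1/37) · (1 − 1/311)
       = 11507 · 11160/11507 = 11160.

11160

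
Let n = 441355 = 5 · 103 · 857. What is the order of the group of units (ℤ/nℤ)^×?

φ(441355) = 441355 · (1 − 1/5) · (1 − 1/103) · (1 − 1/857)
       = 441355 · 349248/441355 = 349248.

349248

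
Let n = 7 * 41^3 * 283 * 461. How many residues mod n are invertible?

φ(7) = 7 − 1 = 6.
φ(41^3) = 41^2·(41−1) = 1681·40 = 67240.
φ(283) = 283 − 1 = 282.
φ(461) = 461 − 1 = 460.
Since φ is multiplicative, φ(62941482961) = 6 · 67240 · 282 · 460 = 52334236800.

52334236800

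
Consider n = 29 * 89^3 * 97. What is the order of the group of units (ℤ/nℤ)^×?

φ(1983077797) = 1983077797 · (1 − 1/29) · (1 − 1/89) · (1 − 1/97)
       = 1983077797 · 236544/250357 = 1873665024.

1873665024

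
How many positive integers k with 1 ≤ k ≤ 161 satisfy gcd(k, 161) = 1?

First factor: 161 = 7 × 23.
φ(161) = 161 · (1 − 1/7) · (1 − 1/23)
       = 161 · 132/161 = 132.

132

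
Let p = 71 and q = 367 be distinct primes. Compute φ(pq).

25620

φ(26057) = 26057 · (1 − 1/71) · (1 − 1/367)
       = 26057 · 25620/26057 = 25620.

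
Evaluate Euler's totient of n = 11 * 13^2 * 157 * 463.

φ(135132569) = 135132569 · (1 − 1/11) · (1 − 1/13) · (1 − 1/157) · (1 − 1/463)
       = 135132569 · 8648640/10394813 = 112432320.

112432320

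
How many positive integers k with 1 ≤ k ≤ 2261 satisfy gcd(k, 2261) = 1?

1728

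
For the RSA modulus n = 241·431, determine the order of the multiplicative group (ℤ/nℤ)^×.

103200

For distinct primes, φ(pq) = (p−1)(q−1) = 240 × 430 = 103200.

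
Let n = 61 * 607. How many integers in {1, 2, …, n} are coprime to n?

φ(37027) = 37027 · (1 − 1/61) · (1 − 1/607)
       = 37027 · 36360/37027 = 36360.

36360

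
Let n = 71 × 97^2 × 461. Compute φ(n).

299846400

φ(71) = 71 − 1 = 70.
φ(97^2) = 97^1·(97−1) = 97·96 = 9312.
φ(461) = 461 − 1 = 460.
Multiply: 70 · 9312 · 460 = 299846400.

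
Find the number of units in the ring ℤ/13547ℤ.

11880

Factor 13547: 13547 = 19 · 23 · 31.
φ(13547) = 13547 · (1 − 1/19) · (1 − 1/23) · (1 − 1/31)
       = 13547 · 11880/13547 = 11880.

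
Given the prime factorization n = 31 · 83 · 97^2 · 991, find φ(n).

φ(31) = 31 − 1 = 30.
φ(83) = 83 − 1 = 82.
φ(97^2) = 97^1·(97−1) = 97·96 = 9312.
φ(991) = 991 − 1 = 990.
Since φ is multiplicative, φ(23991472787) = 30 · 82 · 9312 · 990 = 22678444800.

22678444800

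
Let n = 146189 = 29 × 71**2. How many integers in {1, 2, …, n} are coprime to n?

139160

φ(146189) = 146189 · (1 − 1/29) · (1 − 1/71)
       = 146189 · 1960/2059 = 139160.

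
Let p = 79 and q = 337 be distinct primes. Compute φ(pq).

26208

φ(79) = 79 − 1 = 78.
φ(337) = 337 − 1 = 336.
φ(26623) = 78 × 336 = 26208.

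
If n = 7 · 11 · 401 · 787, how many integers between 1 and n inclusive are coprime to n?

φ(7) = 7 − 1 = 6.
φ(11) = 11 − 1 = 10.
φ(401) = 401 − 1 = 400.
φ(787) = 787 − 1 = 786.
Since φ is multiplicative, φ(24300199) = 6 · 10 · 400 · 786 = 18864000.

18864000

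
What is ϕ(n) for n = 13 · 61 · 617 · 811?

359251200

φ(396806891) = 396806891 · (1 − 1/13) · (1 − 1/61) · (1 − 1/617) · (1 − 1/811)
       = 396806891 · 359251200/396806891 = 359251200.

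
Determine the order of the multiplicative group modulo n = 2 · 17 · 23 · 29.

9856

φ(2) = 2 − 1 = 1.
φ(17) = 17 − 1 = 16.
φ(23) = 23 − 1 = 22.
φ(29) = 29 − 1 = 28.
Multiply: 1 · 16 · 22 · 28 = 9856.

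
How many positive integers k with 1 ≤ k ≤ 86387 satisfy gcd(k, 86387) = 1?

70560

First factor: 86387 = 7**2 · 41 · 43.
φ(86387) = 86387 · (1 − 1/7) · (1 − 1/41) · (1 − 1/43)
       = 86387 · 10080/12341 = 70560.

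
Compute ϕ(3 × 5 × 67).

φ(3) = 3 − 1 = 2.
φ(5) = 5 − 1 = 4.
φ(67) = 67 − 1 = 66.
Since φ is multiplicative, φ(1005) = 2 · 4 · 66 = 528.

528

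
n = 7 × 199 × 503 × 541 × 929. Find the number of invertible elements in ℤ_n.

φ(352153557931) = 352153557931 · (1 − 1/7) · (1 − 1/199) · (1 − 1/503) · (1 − 1/541) · (1 − 1/929)
       = 352153557931 · 298855941120/352153557931 = 298855941120.

298855941120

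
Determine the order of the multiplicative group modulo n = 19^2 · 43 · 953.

φ(14793419) = 14793419 · (1 − 1/19) · (1 − 1/43) · (1 − 1/953)
       = 14793419 · 719712/778601 = 13674528.

13674528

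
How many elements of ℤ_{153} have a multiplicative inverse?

Factor 153: 153 = 3^2 · 17.
φ(3^2) = 3^2 − 3^1 = 9 − 3 = 6.
φ(17) = 17 − 1 = 16.
Since φ is multiplicative, φ(153) = 6 · 16 = 96.

96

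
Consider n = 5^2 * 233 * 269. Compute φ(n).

φ(1566925) = 1566925 · (1 − 1/5) · (1 − 1/233) · (1 − 1/269)
       = 1566925 · 248704/313385 = 1243520.

1243520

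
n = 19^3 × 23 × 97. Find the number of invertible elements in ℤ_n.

φ(15302429) = 15302429 · (1 − 1/19) · (1 − 1/23) · (1 − 1/97)
       = 15302429 · 38016/42389 = 13723776.

13723776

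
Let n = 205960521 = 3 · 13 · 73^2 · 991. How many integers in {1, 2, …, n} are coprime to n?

φ(3) = 3 − 1 = 2.
φ(13) = 13 − 1 = 12.
φ(73^2) = 73^2 − 73^1 = 5329 − 73 = 5256.
φ(991) = 991 − 1 = 990.
Since φ is multiplicative, φ(205960521) = 2 · 12 · 5256 · 990 = 124882560.

124882560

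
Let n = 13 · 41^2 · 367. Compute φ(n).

7202880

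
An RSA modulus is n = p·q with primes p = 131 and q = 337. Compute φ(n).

43680

For distinct primes, φ(pq) = (p−1)(q−1) = 130 × 336 = 43680.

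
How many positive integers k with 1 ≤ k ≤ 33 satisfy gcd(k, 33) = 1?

20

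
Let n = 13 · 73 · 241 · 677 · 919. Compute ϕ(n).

φ(13) = 13 − 1 = 12.
φ(73) = 73 − 1 = 72.
φ(241) = 241 − 1 = 240.
φ(677) = 677 − 1 = 676.
φ(919) = 919 − 1 = 918.
Since φ is multiplicative, φ(142294277567) = 12 · 72 · 240 · 676 · 918 = 128680980480.

128680980480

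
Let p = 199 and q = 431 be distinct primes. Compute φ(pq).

φ(85769) = 85769 · (1 − 1/199) · (1 − 1/431)
       = 85769 · 85140/85769 = 85140.

85140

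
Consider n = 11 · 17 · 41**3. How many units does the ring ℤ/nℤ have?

φ(11) = 11 − 1 = 10.
φ(17) = 17 − 1 = 16.
φ(41^3) = 41^2·(41−1) = 1681·40 = 67240.
Multiply: 10 · 16 · 67240 = 10758400.

10758400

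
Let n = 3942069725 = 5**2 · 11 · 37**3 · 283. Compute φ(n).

φ(3942069725) = 3942069725 · (1 − 1/5) · (1 − 1/11) · (1 − 1/37) · (1 − 1/283)
       = 3942069725 · 406080/575905 = 2779617600.

2779617600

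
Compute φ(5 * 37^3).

φ(253265) = 253265 · (1 − 1/5) · (1 − 1/37)
       = 253265 · 144/185 = 197136.

197136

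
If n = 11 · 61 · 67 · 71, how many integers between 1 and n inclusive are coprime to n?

2772000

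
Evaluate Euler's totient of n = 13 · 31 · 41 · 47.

662400

φ(13) = 13 − 1 = 12.
φ(31) = 31 − 1 = 30.
φ(41) = 41 − 1 = 40.
φ(47) = 47 − 1 = 46.
Since φ is multiplicative, φ(776581) = 12 · 30 · 40 · 46 = 662400.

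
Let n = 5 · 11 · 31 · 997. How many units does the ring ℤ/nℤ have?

φ(5) = 5 − 1 = 4.
φ(11) = 11 − 1 = 10.
φ(31) = 31 − 1 = 30.
φ(997) = 997 − 1 = 996.
Since φ is multiplicative, φ(1699885) = 4 · 10 · 30 · 996 = 1195200.

1195200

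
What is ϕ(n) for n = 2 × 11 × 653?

6520

φ(14366) = 14366 · (1 − 1/2) · (1 − 1/11) · (1 − 1/653)
       = 14366 · 6520/14366 = 6520.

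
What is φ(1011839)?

1011839 = 23 × 29 × 37 × 41.
φ(23) = 23 − 1 = 22.
φ(29) = 29 − 1 = 28.
φ(37) = 37 − 1 = 36.
φ(41) = 41 − 1 = 40.
Multiply: 22 · 28 · 36 · 40 = 887040.

887040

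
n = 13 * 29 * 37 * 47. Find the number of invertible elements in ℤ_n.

556416

φ(655603) = 655603 · (1 − 1/13) · (1 − 1/29) · (1 − 1/37) · (1 − 1/47)
       = 655603 · 556416/655603 = 556416.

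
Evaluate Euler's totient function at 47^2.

2162

φ(2209) = 2209 · (1 − 1/47)
       = 2209 · 46/47 = 2162.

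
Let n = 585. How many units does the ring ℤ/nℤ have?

Prime factorization: 585 = 3**2 · 5 · 13.
φ(3^2) = 3^2 − 3^1 = 9 − 3 = 6.
φ(5) = 5 − 1 = 4.
φ(13) = 13 − 1 = 12.
φ(585) = 6 × 4 × 12 = 288.

288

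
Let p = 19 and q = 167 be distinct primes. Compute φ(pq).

2988

φ(n) = (p − 1)(q − 1) = (19−1)(167−1) = 18·166 = 2988.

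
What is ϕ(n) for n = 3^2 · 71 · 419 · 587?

102878160

φ(157163967) = 157163967 · (1 − 1/3) · (1 − 1/71) · (1 − 1/419) · (1 − 1/587)
       = 157163967 · 34292720/52387989 = 102878160.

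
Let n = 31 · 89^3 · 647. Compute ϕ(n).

φ(31) = 31 − 1 = 30.
φ(89^3) = 89^2·(89−1) = 7921·88 = 697048.
φ(647) = 647 − 1 = 646.
φ(14139563233) = 30 × 697048 × 646 = 13508790240.

13508790240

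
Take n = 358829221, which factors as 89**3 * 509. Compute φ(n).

354100384

φ(358829221) = 358829221 · (1 − 1/89) · (1 − 1/509)
       = 358829221 · 44704/45301 = 354100384.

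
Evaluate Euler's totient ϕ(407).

Prime factorization: 407 = 11 · 37.
φ(407) = 407 · (1 − 1/11) · (1 − 1/37)
       = 407 · 360/407 = 360.

360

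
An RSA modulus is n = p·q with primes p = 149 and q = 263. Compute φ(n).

φ(pq) = (p−1)(q−1) = 148 · 262 = 38776.

38776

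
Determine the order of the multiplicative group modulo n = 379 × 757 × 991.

282910320

φ(284320873) = 284320873 · (1 − 1/379) · (1 − 1/757) · (1 − 1/991)
       = 284320873 · 282910320/284320873 = 282910320.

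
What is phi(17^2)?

272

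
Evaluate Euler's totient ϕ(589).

540

First factor: 589 = 19 × 31.
φ(19) = 19 − 1 = 18.
φ(31) = 31 − 1 = 30.
Since φ is multiplicative, φ(589) = 18 · 30 = 540.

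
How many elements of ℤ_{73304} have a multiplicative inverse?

Factor 73304: 73304 = 2^3 · 7^2 · 11 · 17.
φ(2^3) = 2^3 − 2^2 = 8 − 4 = 4.
φ(7^2) = 7^2 − 7^1 = 49 − 7 = 42.
φ(11) = 11 − 1 = 10.
φ(17) = 17 − 1 = 16.
φ(73304) = 4 × 42 × 10 × 16 = 26880.

26880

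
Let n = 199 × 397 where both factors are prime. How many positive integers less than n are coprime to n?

78408

φ(pq) = (p−1)(q−1) = 198 · 396 = 78408.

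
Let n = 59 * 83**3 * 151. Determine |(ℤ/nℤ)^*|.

4914612600

φ(59) = 59 − 1 = 58.
φ(83^3) = 83^3 − 83^2 = 571787 − 6889 = 564898.
φ(151) = 151 − 1 = 150.
Since φ is multiplicative, φ(5094050383) = 58 · 564898 · 150 = 4914612600.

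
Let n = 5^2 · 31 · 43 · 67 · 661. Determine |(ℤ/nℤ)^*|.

φ(1475864275) = 1475864275 · (1 − 1/5) · (1 − 1/31) · (1 − 1/43) · (1 − 1/67) · (1 − 1/661)
       = 1475864275 · 219542400/295172855 = 1097712000.

1097712000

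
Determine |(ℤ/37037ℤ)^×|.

25920

First factor: 37037 = 7 · 11 · 13 · 37.
φ(37037) = 37037 · (1 − 1/7) · (1 − 1/11) · (1 − 1/13) · (1 − 1/37)
       = 37037 · 25920/37037 = 25920.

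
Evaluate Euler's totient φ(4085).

4085 = 5 · 19 · 43.
φ(4085) = 4085 · (1 − 1/5) · (1 − 1/19) · (1 − 1/43)
       = 4085 · 3024/4085 = 3024.

3024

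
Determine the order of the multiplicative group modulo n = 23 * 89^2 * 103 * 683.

φ(12816391867) = 12816391867 · (1 − 1/23) · (1 − 1/89) · (1 − 1/103) · (1 − 1/683)
       = 12816391867 · 134675904/144004403 = 11986155456.

11986155456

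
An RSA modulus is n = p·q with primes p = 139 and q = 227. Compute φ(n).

φ(31553) = 31553 · (1 − 1/139) · (1 − 1/227)
       = 31553 · 31188/31553 = 31188.

31188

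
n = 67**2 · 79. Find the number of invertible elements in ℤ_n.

φ(67^2) = 67^2 − 67^1 = 4489 − 67 = 4422.
φ(79) = 79 − 1 = 78.
Since φ is multiplicative, φ(354631) = 4422 · 78 = 344916.

344916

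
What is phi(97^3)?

φ(912673) = 912673 · (1 − 1/97)
       = 912673 · 96/97 = 903264.

903264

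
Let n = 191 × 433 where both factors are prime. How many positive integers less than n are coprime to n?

φ(pq) = (p−1)(q−1) = 190 · 432 = 82080.

82080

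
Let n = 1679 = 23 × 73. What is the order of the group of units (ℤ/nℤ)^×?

1584

φ(1679) = 1679 · (1 − 1/23) · (1 − 1/73)
       = 1679 · 1584/1679 = 1584.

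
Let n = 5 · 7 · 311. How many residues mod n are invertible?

7440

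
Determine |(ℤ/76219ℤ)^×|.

76219 = 11 · 13**2 · 41.
φ(76219) = 76219 · (1 − 1/11) · (1 − 1/13) · (1 − 1/41)
       = 76219 · 4800/5863 = 62400.

62400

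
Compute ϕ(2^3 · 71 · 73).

20160

φ(2^3) = 2^3 − 2^2 = 8 − 4 = 4.
φ(71) = 71 − 1 = 70.
φ(73) = 73 − 1 = 72.
φ(41464) = 4 × 70 × 72 = 20160.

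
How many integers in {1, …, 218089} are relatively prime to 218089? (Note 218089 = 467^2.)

217622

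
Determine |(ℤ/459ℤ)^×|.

288

Prime factorization: 459 = 3^3 · 17.
φ(459) = 459 · (1 − 1/3) · (1 − 1/17)
       = 459 · 32/51 = 288.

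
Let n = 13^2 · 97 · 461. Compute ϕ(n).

φ(13^2) = 13^2 − 13^1 = 169 − 13 = 156.
φ(97) = 97 − 1 = 96.
φ(461) = 461 − 1 = 460.
φ(7557173) = 156 × 96 × 460 = 6888960.

6888960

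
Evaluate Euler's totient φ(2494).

Prime factorization: 2494 = 2 · 29 · 43.
φ(2494) = 2494 · (1 − 1/2) · (1 − 1/29) · (1 − 1/43)
       = 2494 · 1176/2494 = 1176.

1176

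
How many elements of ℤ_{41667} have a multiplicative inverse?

41667 = 3 * 17 * 19 * 43.
φ(3) = 3 − 1 = 2.
φ(17) = 17 − 1 = 16.
φ(19) = 19 − 1 = 18.
φ(43) = 43 − 1 = 42.
φ(41667) = 2 × 16 × 18 × 42 = 24192.

24192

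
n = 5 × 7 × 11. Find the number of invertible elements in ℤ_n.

φ(385) = 385 · (1 − 1/5) · (1 − 1/7) · (1 − 1/11)
       = 385 · 240/385 = 240.

240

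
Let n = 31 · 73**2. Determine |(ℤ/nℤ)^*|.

φ(165199) = 165199 · (1 − 1/31) · (1 − 1/73)
       = 165199 · 2160/2263 = 157680.

157680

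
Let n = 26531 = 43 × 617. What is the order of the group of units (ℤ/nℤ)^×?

25872

φ(26531) = 26531 · (1 − 1/43) · (1 − 1/617)
       = 26531 · 25872/26531 = 25872.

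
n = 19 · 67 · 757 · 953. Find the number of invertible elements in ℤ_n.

855017856

φ(918368933) = 918368933 · (1 − 1/19) · (1 − 1/67) · (1 − 1/757) · (1 − 1/953)
       = 918368933 · 855017856/918368933 = 855017856.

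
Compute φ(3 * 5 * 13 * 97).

9216

φ(3) = 3 − 1 = 2.
φ(5) = 5 − 1 = 4.
φ(13) = 13 − 1 = 12.
φ(97) = 97 − 1 = 96.
Multiply: 2 · 4 · 12 · 96 = 9216.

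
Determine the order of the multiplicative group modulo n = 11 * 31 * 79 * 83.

φ(11) = 11 − 1 = 10.
φ(31) = 31 − 1 = 30.
φ(79) = 79 − 1 = 78.
φ(83) = 83 − 1 = 82.
Since φ is multiplicative, φ(2235937) = 10 · 30 · 78 · 82 = 1918800.

1918800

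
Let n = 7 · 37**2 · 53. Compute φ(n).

415584

φ(7) = 7 − 1 = 6.
φ(37^2) = 37^1·(37−1) = 37·36 = 1332.
φ(53) = 53 − 1 = 52.
Since φ is multiplicative, φ(507899) = 6 · 1332 · 52 = 415584.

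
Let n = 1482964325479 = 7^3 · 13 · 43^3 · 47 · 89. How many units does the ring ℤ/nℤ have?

φ(7^3) = 7^3 − 7^2 = 343 − 49 = 294.
φ(13) = 13 − 1 = 12.
φ(43^3) = 43^2·(43−1) = 1849·42 = 77658.
φ(47) = 47 − 1 = 46.
φ(89) = 89 − 1 = 88.
Multiply: 294 · 12 · 77658 · 46 · 88 = 1109060612352.

1109060612352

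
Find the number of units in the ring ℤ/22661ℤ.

20160

Prime factorization: 22661 = 17 · 31 · 43.
φ(17) = 17 − 1 = 16.
φ(31) = 31 − 1 = 30.
φ(43) = 43 − 1 = 42.
φ(22661) = 16 × 30 × 42 = 20160.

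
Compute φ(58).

First factor: 58 = 2 · 29.
φ(2) = 2 − 1 = 1.
φ(29) = 29 − 1 = 28.
Multiply: 1 · 28 = 28.

28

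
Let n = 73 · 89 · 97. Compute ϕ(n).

608256

φ(73) = 73 − 1 = 72.
φ(89) = 89 − 1 = 88.
φ(97) = 97 − 1 = 96.
Since φ is multiplicative, φ(630209) = 72 · 88 · 96 = 608256.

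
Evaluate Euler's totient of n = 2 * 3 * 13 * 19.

φ(1482) = 1482 · (1 − 1/2) · (1 − 1/3) · (1 − 1/13) · (1 − 1/19)
       = 1482 · 432/1482 = 432.

432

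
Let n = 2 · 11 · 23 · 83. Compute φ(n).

φ(41998) = 41998 · (1 − 1/2) · (1 − 1/11) · (1 − 1/23) · (1 − 1/83)
       = 41998 · 18040/41998 = 18040.

18040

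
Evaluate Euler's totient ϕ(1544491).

1314144

First factor: 1544491 = 13**3 · 19 · 37.
φ(1544491) = 1544491 · (1 − 1/13) · (1 − 1/19) · (1 − 1/37)
       = 1544491 · 7776/9139 = 1314144.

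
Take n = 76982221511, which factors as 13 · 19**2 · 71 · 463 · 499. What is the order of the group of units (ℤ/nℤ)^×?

66096233280

φ(13) = 13 − 1 = 12.
φ(19^2) = 19^2 − 19^1 = 361 − 19 = 342.
φ(71) = 71 − 1 = 70.
φ(463) = 463 − 1 = 462.
φ(499) = 499 − 1 = 498.
φ(76982221511) = 12 × 342 × 70 × 462 × 498 = 66096233280.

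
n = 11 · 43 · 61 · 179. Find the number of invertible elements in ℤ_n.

φ(11) = 11 − 1 = 10.
φ(43) = 43 − 1 = 42.
φ(61) = 61 − 1 = 60.
φ(179) = 179 − 1 = 178.
Multiply: 10 · 42 · 60 · 178 = 4485600.

4485600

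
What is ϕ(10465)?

Factor 10465: 10465 = 5 · 7 · 13 · 23.
φ(10465) = 10465 · (1 − 1/5) · (1 − 1/7) · (1 − 1/13) · (1 − 1/23)
       = 10465 · 6336/10465 = 6336.

6336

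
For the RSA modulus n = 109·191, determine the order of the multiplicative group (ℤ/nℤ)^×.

φ(n) = (p − 1)(q − 1) = (109−1)(191−1) = 108·190 = 20520.

20520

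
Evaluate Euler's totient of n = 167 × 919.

φ(153473) = 153473 · (1 − 1/167) · (1 − 1/919)
       = 153473 · 152388/153473 = 152388.

152388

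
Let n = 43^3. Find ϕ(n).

φ(79507) = 79507 · (1 − 1/43)
       = 79507 · 42/43 = 77658.

77658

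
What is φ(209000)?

72000

Prime factorization: 209000 = 2^3 × 5^3 × 11 × 19.
φ(2^3) = 2^2·(2−1) = 4·1 = 4.
φ(5^3) = 5^3 − 5^2 = 125 − 25 = 100.
φ(11) = 11 − 1 = 10.
φ(19) = 19 − 1 = 18.
φ(209000) = 4 × 100 × 10 × 18 = 72000.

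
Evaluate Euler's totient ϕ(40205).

40205 = 5 · 11 · 17 · 43.
φ(5) = 5 − 1 = 4.
φ(11) = 11 − 1 = 10.
φ(17) = 17 − 1 = 16.
φ(43) = 43 − 1 = 42.
Multiply: 4 · 10 · 16 · 42 = 26880.

26880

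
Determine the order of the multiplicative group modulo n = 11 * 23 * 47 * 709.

φ(11) = 11 − 1 = 10.
φ(23) = 23 − 1 = 22.
φ(47) = 47 − 1 = 46.
φ(709) = 709 − 1 = 708.
Multiply: 10 · 22 · 46 · 708 = 7164960.

7164960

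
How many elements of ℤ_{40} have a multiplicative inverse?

16

Prime factorization: 40 = 2^3 · 5.
φ(2^3) = 2^3 − 2^2 = 8 − 4 = 4.
φ(5) = 5 − 1 = 4.
Since φ is multiplicative, φ(40) = 4 · 4 = 16.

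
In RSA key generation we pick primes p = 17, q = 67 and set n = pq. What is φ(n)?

1056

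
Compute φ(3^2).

φ(9) = 9 · (1 − 1/3)
       = 9 · 2/3 = 6.

6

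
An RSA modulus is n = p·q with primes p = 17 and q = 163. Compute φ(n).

φ(2771) = 2771 · (1 − 1/17) · (1 − 1/163)
       = 2771 · 2592/2771 = 2592.

2592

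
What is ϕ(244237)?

Factor 244237: 244237 = 7 · 23 · 37 · 41.
φ(7) = 7 − 1 = 6.
φ(23) = 23 − 1 = 22.
φ(37) = 37 − 1 = 36.
φ(41) = 41 − 1 = 40.
Multiply: 6 · 22 · 36 · 40 = 190080.

190080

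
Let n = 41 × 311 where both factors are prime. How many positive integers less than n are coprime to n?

φ(12751) = 12751 · (1 − 1/41) · (1 − 1/311)
       = 12751 · 12400/12751 = 12400.

12400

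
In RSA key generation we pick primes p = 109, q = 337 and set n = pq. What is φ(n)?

36288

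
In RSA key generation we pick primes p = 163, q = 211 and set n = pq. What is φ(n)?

For distinct primes, φ(pq) = (p−1)(q−1) = 162 × 210 = 34020.

34020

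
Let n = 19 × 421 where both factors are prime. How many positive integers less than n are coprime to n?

φ(7999) = 7999 · (1 − 1/19) · (1 − 1/421)
       = 7999 · 7560/7999 = 7560.

7560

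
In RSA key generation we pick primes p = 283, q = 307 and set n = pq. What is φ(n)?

86292

φ(283) = 283 − 1 = 282.
φ(307) = 307 − 1 = 306.
Multiply: 282 · 306 = 86292.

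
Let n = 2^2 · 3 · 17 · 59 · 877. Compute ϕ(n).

φ(2^2) = 2^1·(2−1) = 2·1 = 2.
φ(3) = 3 − 1 = 2.
φ(17) = 17 − 1 = 16.
φ(59) = 59 − 1 = 58.
φ(877) = 877 − 1 = 876.
Since φ is multiplicative, φ(10555572) = 2 · 2 · 16 · 58 · 876 = 3251712.

3251712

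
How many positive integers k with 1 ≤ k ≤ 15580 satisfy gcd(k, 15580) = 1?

Prime factorization: 15580 = 2**2 × 5 × 19 × 41.
φ(2^2) = 2^1·(2−1) = 2·1 = 2.
φ(5) = 5 − 1 = 4.
φ(19) = 19 − 1 = 18.
φ(41) = 41 − 1 = 40.
Multiply: 2 · 4 · 18 · 40 = 5760.

5760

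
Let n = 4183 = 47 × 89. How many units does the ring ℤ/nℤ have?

4048

φ(47) = 47 − 1 = 46.
φ(89) = 89 − 1 = 88.
Multiply: 46 · 88 = 4048.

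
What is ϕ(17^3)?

φ(4913) = 4913 · (1 − 1/17)
       = 4913 · 16/17 = 4624.

4624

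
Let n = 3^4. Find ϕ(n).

54

φ(3^4) = 3^4 − 3^3 = 81 − 27 = 54.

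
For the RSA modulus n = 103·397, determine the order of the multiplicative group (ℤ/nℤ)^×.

φ(40891) = 40891 · (1 − 1/103) · (1 − 1/397)
       = 40891 · 40392/40891 = 40392.

40392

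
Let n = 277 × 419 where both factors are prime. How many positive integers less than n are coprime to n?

φ(116063) = 116063 · (1 − 1/277) · (1 − 1/419)
       = 116063 · 115368/116063 = 115368.

115368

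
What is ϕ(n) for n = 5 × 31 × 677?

81120

φ(104935) = 104935 · (1 − 1/5) · (1 − 1/31) · (1 − 1/677)
       = 104935 · 81120/104935 = 81120.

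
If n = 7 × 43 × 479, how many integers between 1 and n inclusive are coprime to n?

120456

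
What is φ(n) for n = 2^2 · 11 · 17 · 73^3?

122780160

φ(2^2) = 2^1·(2−1) = 2·1 = 2.
φ(11) = 11 − 1 = 10.
φ(17) = 17 − 1 = 16.
φ(73^3) = 73^2·(73−1) = 5329·72 = 383688.
Multiply: 2 · 10 · 16 · 383688 = 122780160.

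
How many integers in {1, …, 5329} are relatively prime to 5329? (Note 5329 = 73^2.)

φ(5329) = 5329 · (1 − 1/73)
       = 5329 · 72/73 = 5256.

5256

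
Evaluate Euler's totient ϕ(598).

264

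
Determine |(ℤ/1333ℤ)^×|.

1260

Prime factorization: 1333 = 31 × 43.
φ(31) = 31 − 1 = 30.
φ(43) = 43 − 1 = 42.
Multiply: 30 · 42 = 1260.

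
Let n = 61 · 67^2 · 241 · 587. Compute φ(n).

37314604800

φ(61) = 61 − 1 = 60.
φ(67^2) = 67^2 − 67^1 = 4489 − 67 = 4422.
φ(241) = 241 − 1 = 240.
φ(587) = 587 − 1 = 586.
Multiply: 60 · 4422 · 240 · 586 = 37314604800.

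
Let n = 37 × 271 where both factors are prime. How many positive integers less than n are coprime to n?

9720

φ(10027) = 10027 · (1 − 1/37) · (1 − 1/271)
       = 10027 · 9720/10027 = 9720.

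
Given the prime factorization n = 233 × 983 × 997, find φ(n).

226912704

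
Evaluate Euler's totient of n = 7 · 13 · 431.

30960

φ(39221) = 39221 · (1 − 1/7) · (1 − 1/13) · (1 − 1/431)
       = 39221 · 30960/39221 = 30960.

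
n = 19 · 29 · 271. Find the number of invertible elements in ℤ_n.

φ(149321) = 149321 · (1 − 1/19) · (1 − 1/29) · (1 − 1/271)
       = 149321 · 136080/149321 = 136080.

136080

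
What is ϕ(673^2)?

452256

φ(673^2) = 673^1·(673−1) = 673·672 = 452256.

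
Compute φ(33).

20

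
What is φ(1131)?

672

1131 = 3 · 13 · 29.
φ(3) = 3 − 1 = 2.
φ(13) = 13 − 1 = 12.
φ(29) = 29 − 1 = 28.
Since φ is multiplicative, φ(1131) = 2 · 12 · 28 = 672.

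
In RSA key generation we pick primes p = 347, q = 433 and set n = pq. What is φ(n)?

149472

φ(150251) = 150251 · (1 − 1/347) · (1 − 1/433)
       = 150251 · 149472/150251 = 149472.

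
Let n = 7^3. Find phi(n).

294

φ(7^3) = 7^3 − 7^2 = 343 − 49 = 294.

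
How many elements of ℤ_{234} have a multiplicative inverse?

72

Prime factorization: 234 = 2 × 3**2 × 13.
φ(234) = 234 · (1 − 1/2) · (1 − 1/3) · (1 − 1/13)
       = 234 · 24/78 = 72.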